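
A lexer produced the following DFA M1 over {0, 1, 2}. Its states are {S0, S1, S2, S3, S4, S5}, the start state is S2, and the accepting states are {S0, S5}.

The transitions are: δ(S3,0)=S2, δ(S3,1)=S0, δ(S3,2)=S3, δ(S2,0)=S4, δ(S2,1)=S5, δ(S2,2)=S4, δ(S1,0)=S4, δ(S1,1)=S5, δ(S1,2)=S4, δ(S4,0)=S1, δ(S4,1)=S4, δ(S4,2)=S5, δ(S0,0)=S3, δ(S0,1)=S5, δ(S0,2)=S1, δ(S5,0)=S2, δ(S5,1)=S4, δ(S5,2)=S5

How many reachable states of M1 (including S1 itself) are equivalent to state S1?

2

Reachable states from the start: {S1,S2,S4,S5}. Unreachable: {S0,S3} — drop them.
P0 = {S5} | {S1,S2,S4}.
Refine {S1,S2,S4} on symbol 1: members go to different blocks, giving {S1,S2} and {S4}.
Stable partition: {S5} | {S1,S2} | {S4} — 3 equivalence classes.
State S1 belongs to the block {S1,S2}, which has 2 states.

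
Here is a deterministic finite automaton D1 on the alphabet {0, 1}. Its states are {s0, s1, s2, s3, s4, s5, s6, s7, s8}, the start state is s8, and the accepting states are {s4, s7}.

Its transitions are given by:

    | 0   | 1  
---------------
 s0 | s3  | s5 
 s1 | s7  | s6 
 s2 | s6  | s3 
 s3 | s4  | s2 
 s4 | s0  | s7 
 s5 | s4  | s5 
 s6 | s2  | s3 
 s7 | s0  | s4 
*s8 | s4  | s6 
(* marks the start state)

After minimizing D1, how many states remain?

First remove the unreachable states {s1}; 8 states remain.
Initial partition by acceptance: {s4,s7} | {s0,s2,s3,s5,s6,s8}.
Split {s0,s2,s3,s5,s6,s8} by δ(·,0) → {s0,s2,s6} and {s3,s5,s8}.
Refine {s0,s2,s6} on symbol 0: members go to different blocks, giving {s2,s6} and {s0}.
Split {s3,s5,s8} by δ(·,1) → {s3,s8} and {s5}.
Stable partition: {s4,s7} | {s2,s6} | {s3,s8} | {s0} | {s5} — 5 equivalence classes.

5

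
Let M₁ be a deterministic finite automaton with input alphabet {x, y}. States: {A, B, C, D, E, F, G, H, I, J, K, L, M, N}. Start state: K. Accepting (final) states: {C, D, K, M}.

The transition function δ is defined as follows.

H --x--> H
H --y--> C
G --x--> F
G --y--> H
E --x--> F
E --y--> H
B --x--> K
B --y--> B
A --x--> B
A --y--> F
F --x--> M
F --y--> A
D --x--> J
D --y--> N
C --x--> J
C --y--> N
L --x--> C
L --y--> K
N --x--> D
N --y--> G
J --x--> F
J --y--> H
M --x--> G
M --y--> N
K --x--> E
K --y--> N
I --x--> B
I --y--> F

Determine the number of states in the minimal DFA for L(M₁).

7

First remove the unreachable states {I,L}; 12 states remain.
Start with accepting vs non-accepting: {C,D,K,M} | {A,B,E,F,G,H,J,N}.
Refine {A,B,E,F,G,H,J,N} on symbol x: members go to different blocks, giving {A,E,G,H,J} and {B,F,N}.
Refine {A,E,G,H,J} on symbol x: members go to different blocks, giving {A,E,G,J} and {H}.
Refine {A,E,G,J} on symbol y: members go to different blocks, giving {E,G,J} and {A}.
Split {B,F,N} by δ(·,y) → {B} and {F} and {N}.
The partition is now stable with 7 blocks: {C,D,K,M} | {E,G,J} | {B} | {H} | {A} | {F} | {N}.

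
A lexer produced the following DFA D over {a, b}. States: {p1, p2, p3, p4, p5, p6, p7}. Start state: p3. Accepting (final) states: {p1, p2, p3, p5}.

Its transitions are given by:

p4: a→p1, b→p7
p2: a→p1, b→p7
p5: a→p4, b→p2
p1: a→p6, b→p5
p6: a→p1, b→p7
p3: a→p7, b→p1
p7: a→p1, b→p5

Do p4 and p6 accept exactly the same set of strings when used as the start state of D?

Yes

All states are reachable from the start state.
Initial partition by acceptance: {p1,p2,p3,p5} | {p4,p6,p7}.
Split {p1,p2,p3,p5} by δ(·,a) → {p1,p3,p5} and {p2}.
Refine {p1,p3,p5} on symbol b: members go to different blocks, giving {p1,p3} and {p5}.
Split {p1,p3} by δ(·,b) → {p1} and {p3}.
Refine {p4,p6,p7} on symbol b: members go to different blocks, giving {p4,p6} and {p7}.
Stable partition: {p1} | {p4,p6} | {p2} | {p5} | {p3} | {p7} — 6 equivalence classes.
p4 and p6 lie in the same block of the stable partition, so they are equivalent — no string distinguishes them.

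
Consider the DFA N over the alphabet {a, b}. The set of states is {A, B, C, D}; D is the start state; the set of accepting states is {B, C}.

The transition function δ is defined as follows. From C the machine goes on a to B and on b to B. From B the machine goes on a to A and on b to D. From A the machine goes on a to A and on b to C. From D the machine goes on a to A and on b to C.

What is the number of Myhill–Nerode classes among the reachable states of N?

3

Every state is reachable, so we keep all 4.
Initial partition by acceptance: {B,C} | {A,D}.
On input a, block {B,C} splits into {B} and {C}.
The partition is now stable with 3 blocks: {B} | {A,D} | {C}.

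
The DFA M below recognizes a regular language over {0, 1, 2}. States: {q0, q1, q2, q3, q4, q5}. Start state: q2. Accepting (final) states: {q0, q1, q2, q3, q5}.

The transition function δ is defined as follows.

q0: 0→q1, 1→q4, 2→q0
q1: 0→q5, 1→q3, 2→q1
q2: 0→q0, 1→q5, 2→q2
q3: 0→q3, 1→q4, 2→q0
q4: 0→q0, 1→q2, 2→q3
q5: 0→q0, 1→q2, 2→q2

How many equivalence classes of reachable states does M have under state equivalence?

5

Start with accepting vs non-accepting: {q0,q1,q2,q3,q5} | {q4}.
Refine {q0,q1,q2,q3,q5} on symbol 1: members go to different blocks, giving {q1,q2,q5} and {q0,q3}.
On input 0, block {q1,q2,q5} splits into {q2,q5} and {q1}.
On input 0, block {q0,q3} splits into {q0} and {q3}.
The partition is now stable with 5 blocks: {q2,q5} | {q4} | {q0} | {q1} | {q3}.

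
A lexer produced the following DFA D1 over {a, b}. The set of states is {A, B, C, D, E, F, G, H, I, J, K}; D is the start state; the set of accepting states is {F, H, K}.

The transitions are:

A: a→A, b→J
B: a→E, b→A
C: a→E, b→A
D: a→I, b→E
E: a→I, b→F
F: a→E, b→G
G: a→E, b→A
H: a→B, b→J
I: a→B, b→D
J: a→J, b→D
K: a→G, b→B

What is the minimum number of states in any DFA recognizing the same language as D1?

States {C,H,K} cannot be reached from the start state, so discard them.
Initial partition by acceptance: {F} | {A,B,D,E,G,I,J}.
On input b, block {A,B,D,E,G,I,J} splits into {A,B,D,G,I,J} and {E}.
On input a, block {A,B,D,G,I,J} splits into {A,D,I,J} and {B,G}.
Split {A,D,I,J} by δ(·,a) → {A,D,J} and {I}.
On input a, block {A,D,J} splits into {A,J} and {D}.
Split {A,J} by δ(·,b) → {A} and {J}.
Stable partition: {F} | {A} | {E} | {B,G} | {I} | {D} | {J} — 7 equivalence classes.

7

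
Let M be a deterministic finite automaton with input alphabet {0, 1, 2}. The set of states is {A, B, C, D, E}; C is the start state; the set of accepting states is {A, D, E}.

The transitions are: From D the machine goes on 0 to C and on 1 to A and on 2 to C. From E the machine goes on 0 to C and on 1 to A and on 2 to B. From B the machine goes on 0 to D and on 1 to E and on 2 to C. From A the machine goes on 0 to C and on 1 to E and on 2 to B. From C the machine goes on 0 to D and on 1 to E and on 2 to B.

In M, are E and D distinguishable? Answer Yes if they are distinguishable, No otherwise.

All states are reachable from the start state.
Start with accepting vs non-accepting: {A,D,E} | {B,C}.
The partition is now stable with 2 blocks: {A,D,E} | {B,C}.
E and D lie in the same block of the stable partition, so they are equivalent — no string distinguishes them.

No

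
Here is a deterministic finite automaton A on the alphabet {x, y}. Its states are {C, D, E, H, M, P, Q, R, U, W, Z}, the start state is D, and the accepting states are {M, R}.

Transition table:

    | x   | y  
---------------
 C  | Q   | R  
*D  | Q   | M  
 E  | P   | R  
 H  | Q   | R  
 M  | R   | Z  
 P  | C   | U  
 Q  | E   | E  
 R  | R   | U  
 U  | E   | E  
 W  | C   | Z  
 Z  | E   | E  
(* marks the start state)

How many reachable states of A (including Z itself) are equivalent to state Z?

First remove the unreachable states {H,W}; 9 states remain.
Initial partition by acceptance: {M,R} | {C,D,E,P,Q,U,Z}.
Split {C,D,E,P,Q,U,Z} by δ(·,y) → {P,Q,U,Z} and {C,D,E}.
Refine {P,Q,U,Z} on symbol y: members go to different blocks, giving {Q,U,Z} and {P}.
On input x, block {C,D,E} splits into {C,D} and {E}.
No further refinement is possible. Final partition (5 blocks): {M,R} | {Q,U,Z} | {C,D} | {P} | {E}.
State Z belongs to the block {Q,U,Z}, which has 3 states.

3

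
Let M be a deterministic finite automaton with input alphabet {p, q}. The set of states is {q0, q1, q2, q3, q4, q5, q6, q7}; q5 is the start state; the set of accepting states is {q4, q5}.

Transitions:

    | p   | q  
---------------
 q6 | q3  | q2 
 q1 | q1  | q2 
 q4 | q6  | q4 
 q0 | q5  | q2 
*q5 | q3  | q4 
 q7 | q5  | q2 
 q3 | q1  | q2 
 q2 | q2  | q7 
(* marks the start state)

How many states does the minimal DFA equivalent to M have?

Reachable states from the start: {q1,q2,q3,q4,q5,q6,q7}. Unreachable: {q0} — drop them.
P0 = {q4,q5} | {q1,q2,q3,q6,q7}.
Refine {q1,q2,q3,q6,q7} on symbol p: members go to different blocks, giving {q1,q2,q3,q6} and {q7}.
Split {q1,q2,q3,q6} by δ(·,q) → {q1,q3,q6} and {q2}.
No further refinement is possible. Final partition (4 blocks): {q4,q5} | {q1,q3,q6} | {q7} | {q2}.

4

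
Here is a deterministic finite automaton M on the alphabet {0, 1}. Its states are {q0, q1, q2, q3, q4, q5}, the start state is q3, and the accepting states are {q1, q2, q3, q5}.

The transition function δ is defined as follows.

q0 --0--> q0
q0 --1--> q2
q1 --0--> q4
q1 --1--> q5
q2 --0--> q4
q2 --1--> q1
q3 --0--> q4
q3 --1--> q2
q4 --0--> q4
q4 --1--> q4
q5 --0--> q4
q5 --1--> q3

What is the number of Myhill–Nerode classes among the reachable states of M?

2

Reachable states from the start: {q1,q2,q3,q4,q5}. Unreachable: {q0} — drop them.
P0 = {q1,q2,q3,q5} | {q4}.
No further refinement is possible. Final partition (2 blocks): {q1,q2,q3,q5} | {q4}.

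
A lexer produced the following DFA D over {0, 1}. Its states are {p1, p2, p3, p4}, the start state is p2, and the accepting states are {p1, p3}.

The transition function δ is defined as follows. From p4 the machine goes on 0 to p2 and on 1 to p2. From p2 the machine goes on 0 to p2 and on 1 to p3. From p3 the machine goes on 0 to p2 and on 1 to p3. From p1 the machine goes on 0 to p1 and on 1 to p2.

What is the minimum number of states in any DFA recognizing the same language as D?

2

Reachable states from the start: {p2,p3}. Unreachable: {p1,p4} — drop them.
Start with accepting vs non-accepting: {p3} | {p2}.
The partition is now stable with 2 blocks: {p3} | {p2}.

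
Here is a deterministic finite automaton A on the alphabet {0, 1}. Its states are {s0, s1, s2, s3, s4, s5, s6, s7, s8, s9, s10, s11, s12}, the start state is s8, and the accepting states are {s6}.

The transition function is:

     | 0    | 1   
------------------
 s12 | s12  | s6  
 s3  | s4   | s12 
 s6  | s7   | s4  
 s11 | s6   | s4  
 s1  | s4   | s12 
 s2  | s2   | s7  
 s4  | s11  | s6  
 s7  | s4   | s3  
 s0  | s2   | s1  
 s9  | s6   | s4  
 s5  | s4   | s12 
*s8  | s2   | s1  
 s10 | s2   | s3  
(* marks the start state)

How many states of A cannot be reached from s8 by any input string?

4

No path from s8 leads to s0, s5, s9, s10; the other 9 states are all reachable.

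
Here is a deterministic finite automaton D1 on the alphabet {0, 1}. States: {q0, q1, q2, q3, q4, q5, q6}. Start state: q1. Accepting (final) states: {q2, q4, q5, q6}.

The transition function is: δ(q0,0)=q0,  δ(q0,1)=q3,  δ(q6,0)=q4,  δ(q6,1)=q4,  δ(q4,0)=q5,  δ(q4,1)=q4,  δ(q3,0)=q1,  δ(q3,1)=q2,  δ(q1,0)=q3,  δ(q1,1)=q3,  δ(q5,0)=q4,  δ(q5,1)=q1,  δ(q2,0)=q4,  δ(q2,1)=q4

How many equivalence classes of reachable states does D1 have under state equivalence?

5

First remove the unreachable states {q0,q6}; 5 states remain.
P0 = {q2,q4,q5} | {q1,q3}.
On input 1, block {q2,q4,q5} splits into {q2,q4} and {q5}.
Refine {q2,q4} on symbol 0: members go to different blocks, giving {q2} and {q4}.
Split {q1,q3} by δ(·,1) → {q1} and {q3}.
Stable partition: {q2} | {q1} | {q5} | {q4} | {q3} — 5 equivalence classes.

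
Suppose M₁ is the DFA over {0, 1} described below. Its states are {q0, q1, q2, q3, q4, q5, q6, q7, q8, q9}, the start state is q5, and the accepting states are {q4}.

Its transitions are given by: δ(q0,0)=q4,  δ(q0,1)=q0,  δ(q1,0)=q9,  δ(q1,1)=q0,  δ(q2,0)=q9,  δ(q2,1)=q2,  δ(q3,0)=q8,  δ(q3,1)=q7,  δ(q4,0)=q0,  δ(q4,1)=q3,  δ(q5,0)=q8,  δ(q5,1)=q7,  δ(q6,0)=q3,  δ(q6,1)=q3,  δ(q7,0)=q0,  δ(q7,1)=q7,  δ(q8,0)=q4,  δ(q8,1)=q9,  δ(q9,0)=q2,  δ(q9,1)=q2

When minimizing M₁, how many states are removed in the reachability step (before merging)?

2

No path from q5 leads to q1, q6; the other 8 states are all reachable.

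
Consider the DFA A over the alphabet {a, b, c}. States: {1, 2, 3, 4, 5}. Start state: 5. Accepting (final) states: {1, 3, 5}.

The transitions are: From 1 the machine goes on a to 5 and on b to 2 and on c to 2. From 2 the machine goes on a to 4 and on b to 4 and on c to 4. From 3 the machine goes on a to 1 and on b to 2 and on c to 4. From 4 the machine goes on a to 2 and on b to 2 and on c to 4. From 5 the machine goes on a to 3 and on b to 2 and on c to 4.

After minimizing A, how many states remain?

Every state is reachable, so we keep all 5.
Start with accepting vs non-accepting: {1,3,5} | {2,4}.
The partition is now stable with 2 blocks: {1,3,5} | {2,4}.

2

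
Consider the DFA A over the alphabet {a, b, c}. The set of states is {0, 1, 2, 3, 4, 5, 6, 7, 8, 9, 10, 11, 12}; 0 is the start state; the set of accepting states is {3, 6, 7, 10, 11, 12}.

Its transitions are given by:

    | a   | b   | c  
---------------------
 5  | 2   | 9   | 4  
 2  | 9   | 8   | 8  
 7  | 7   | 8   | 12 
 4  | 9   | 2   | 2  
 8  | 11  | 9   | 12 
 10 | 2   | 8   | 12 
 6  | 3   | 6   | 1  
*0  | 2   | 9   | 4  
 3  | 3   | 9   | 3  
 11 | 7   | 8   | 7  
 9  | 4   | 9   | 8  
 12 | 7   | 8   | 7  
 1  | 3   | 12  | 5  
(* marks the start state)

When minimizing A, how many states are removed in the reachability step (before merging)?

5

BFS from 0 reaches {0, 2, 4, 7, 8, 9, 11, 12}; the 5 state(s) 1, 3, 5, 6, 10 are never visited.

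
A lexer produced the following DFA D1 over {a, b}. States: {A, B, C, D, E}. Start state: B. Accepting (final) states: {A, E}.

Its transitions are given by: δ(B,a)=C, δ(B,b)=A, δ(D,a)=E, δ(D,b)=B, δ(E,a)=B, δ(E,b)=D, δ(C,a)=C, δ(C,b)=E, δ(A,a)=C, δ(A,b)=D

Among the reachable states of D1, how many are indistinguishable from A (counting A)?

2

Every state is reachable, so we keep all 5.
P0 = {A,E} | {B,C,D}.
On input a, block {B,C,D} splits into {B,C} and {D}.
No further refinement is possible. Final partition (3 blocks): {A,E} | {B,C} | {D}.
The equivalence class containing A is {A,E}, of size 2.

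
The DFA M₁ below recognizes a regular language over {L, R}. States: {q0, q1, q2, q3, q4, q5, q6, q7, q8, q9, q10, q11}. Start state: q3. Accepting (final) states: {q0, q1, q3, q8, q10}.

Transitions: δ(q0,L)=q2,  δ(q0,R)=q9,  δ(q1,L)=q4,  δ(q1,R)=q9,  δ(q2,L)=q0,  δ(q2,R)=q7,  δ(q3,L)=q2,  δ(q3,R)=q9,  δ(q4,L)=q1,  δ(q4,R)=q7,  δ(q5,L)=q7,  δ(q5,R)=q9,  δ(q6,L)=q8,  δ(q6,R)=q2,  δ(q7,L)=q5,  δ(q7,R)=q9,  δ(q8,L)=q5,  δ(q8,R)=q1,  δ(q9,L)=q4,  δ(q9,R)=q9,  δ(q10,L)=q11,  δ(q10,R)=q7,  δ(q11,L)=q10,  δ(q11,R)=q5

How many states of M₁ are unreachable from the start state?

BFS from q3 reaches {q0, q1, q2, q3, q4, q5, q7, q9}; the 4 state(s) q6, q8, q10, q11 are never visited.

4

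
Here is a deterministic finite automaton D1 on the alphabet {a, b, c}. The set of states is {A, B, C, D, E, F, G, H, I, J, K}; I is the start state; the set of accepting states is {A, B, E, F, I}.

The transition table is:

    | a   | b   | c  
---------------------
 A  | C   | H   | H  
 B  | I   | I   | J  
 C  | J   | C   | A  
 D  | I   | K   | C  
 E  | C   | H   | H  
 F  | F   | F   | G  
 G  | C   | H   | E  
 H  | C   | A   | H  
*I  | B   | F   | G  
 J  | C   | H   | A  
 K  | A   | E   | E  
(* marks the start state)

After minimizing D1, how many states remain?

5

Reachable states from the start: {A,B,C,E,F,G,H,I,J}. Unreachable: {D,K} — drop them.
P0 = {A,B,E,F,I} | {C,G,H,J}.
Split {A,B,E,F,I} by δ(·,a) → {B,F,I} and {A,E}.
On input b, block {C,G,H,J} splits into {C,G,J} and {H}.
On input b, block {C,G,J} splits into {G,J} and {C}.
Stable partition: {B,F,I} | {G,J} | {A,E} | {H} | {C} — 5 equivalence classes.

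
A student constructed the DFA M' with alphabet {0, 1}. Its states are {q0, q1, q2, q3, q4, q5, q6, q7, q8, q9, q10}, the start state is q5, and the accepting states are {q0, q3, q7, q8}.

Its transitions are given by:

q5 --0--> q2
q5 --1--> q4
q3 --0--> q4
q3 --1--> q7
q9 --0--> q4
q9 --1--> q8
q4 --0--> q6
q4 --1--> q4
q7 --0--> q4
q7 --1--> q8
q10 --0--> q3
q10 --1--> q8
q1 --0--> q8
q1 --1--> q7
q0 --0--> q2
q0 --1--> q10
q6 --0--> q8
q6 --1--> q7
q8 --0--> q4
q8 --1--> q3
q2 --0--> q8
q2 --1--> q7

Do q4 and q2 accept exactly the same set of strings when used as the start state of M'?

No

States {q0,q1,q9,q10} cannot be reached from the start state, so discard them.
P0 = {q3,q7,q8} | {q2,q4,q5,q6}.
Refine {q2,q4,q5,q6} on symbol 0: members go to different blocks, giving {q2,q6} and {q4,q5}.
Stable partition: {q3,q7,q8} | {q2,q6} | {q4,q5} — 3 equivalence classes.
q4 and q2 end up in different blocks, so they are distinguishable. For instance, the string '0' is accepted from only q2.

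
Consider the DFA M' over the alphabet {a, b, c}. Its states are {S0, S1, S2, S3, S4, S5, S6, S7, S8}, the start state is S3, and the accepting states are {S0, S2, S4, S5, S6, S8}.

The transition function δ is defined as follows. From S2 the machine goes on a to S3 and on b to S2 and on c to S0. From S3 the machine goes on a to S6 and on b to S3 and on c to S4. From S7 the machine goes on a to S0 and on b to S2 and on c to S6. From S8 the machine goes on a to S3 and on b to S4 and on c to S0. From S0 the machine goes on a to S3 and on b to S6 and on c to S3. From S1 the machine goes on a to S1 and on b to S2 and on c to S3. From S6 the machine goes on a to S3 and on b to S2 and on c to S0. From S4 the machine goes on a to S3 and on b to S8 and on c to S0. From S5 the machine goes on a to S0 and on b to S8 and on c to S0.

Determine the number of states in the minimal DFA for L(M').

3

Reachable states from the start: {S0,S2,S3,S4,S6,S8}. Unreachable: {S1,S5,S7} — drop them.
P0 = {S0,S2,S4,S6,S8} | {S3}.
On input c, block {S0,S2,S4,S6,S8} splits into {S2,S4,S6,S8} and {S0}.
Stable partition: {S2,S4,S6,S8} | {S3} | {S0} — 3 equivalence classes.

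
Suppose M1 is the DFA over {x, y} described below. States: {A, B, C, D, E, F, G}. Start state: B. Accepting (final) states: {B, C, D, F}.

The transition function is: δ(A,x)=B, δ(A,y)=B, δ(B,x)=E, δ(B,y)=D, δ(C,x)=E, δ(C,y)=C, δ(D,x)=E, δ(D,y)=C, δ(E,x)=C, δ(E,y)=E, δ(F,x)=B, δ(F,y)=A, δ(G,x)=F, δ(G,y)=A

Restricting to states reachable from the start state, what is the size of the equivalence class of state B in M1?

Reachable states from the start: {B,C,D,E}. Unreachable: {A,F,G} — drop them.
Start with accepting vs non-accepting: {B,C,D} | {E}.
Stable partition: {B,C,D} | {E} — 2 equivalence classes.
State B belongs to the block {B,C,D}, which has 3 states.

3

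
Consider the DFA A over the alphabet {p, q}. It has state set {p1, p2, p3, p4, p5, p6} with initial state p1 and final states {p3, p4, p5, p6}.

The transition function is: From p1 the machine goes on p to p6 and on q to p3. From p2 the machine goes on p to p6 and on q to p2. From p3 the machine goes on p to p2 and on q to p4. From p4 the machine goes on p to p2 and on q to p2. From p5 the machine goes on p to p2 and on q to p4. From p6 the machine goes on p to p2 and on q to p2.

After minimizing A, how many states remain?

First remove the unreachable states {p5}; 5 states remain.
P0 = {p3,p4,p6} | {p1,p2}.
On input q, block {p3,p4,p6} splits into {p4,p6} and {p3}.
Split {p1,p2} by δ(·,q) → {p1} and {p2}.
Stable partition: {p4,p6} | {p1} | {p3} | {p2} — 4 equivalence classes.

4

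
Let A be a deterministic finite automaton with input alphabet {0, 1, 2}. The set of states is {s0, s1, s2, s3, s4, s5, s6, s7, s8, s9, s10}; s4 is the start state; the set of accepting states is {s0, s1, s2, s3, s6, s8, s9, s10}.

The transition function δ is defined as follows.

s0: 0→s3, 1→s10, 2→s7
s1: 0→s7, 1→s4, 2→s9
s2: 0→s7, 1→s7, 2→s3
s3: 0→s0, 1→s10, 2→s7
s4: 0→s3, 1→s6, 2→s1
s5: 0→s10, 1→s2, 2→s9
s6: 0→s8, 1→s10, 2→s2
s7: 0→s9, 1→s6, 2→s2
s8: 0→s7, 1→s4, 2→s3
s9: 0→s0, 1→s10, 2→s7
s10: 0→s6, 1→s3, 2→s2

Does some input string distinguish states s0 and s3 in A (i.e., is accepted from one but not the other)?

No

States {s5} cannot be reached from the start state, so discard them.
Initial partition by acceptance: {s0,s1,s2,s3,s6,s8,s9,s10} | {s4,s7}.
Split {s0,s1,s2,s3,s6,s8,s9,s10} by δ(·,0) → {s0,s3,s6,s9,s10} and {s1,s2,s8}.
Refine {s0,s3,s6,s9,s10} on symbol 0: members go to different blocks, giving {s0,s3,s9,s10} and {s6}.
Refine {s0,s3,s9,s10} on symbol 0: members go to different blocks, giving {s0,s3,s9} and {s10}.
The partition is now stable with 5 blocks: {s0,s3,s9} | {s4,s7} | {s1,s2,s8} | {s6} | {s10}.
s0 and s3 lie in the same block of the stable partition, so they are equivalent — no string distinguishes them.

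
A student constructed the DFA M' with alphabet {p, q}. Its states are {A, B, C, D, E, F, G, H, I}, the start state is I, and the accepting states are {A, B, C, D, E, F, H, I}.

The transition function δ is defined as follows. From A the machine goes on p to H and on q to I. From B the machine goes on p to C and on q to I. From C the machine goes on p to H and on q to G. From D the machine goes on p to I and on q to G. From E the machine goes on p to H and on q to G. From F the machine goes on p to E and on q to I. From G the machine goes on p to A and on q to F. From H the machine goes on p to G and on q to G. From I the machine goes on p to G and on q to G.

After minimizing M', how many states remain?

Reachable states from the start: {A,E,F,G,H,I}. Unreachable: {B,C,D} — drop them.
Start with accepting vs non-accepting: {A,E,F,H,I} | {G}.
On input p, block {A,E,F,H,I} splits into {A,E,F} and {H,I}.
On input p, block {A,E,F} splits into {A,E} and {F}.
On input q, block {A,E} splits into {A} and {E}.
Stable partition: {A} | {G} | {H,I} | {F} | {E} — 5 equivalence classes.

5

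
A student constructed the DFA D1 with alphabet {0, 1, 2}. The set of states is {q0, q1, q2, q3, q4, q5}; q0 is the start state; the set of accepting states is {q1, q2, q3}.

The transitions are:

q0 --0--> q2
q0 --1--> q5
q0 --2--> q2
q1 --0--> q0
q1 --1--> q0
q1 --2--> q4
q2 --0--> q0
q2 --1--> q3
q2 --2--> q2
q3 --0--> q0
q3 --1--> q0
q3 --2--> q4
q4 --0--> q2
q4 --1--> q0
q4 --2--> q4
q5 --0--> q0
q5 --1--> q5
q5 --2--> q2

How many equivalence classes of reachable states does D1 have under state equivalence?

States {q1} cannot be reached from the start state, so discard them.
P0 = {q2,q3} | {q0,q4,q5}.
Split {q2,q3} by δ(·,1) → {q2} and {q3}.
Refine {q0,q4,q5} on symbol 0: members go to different blocks, giving {q0,q4} and {q5}.
On input 1, block {q0,q4} splits into {q0} and {q4}.
The partition is now stable with 5 blocks: {q2} | {q0} | {q3} | {q5} | {q4}.

5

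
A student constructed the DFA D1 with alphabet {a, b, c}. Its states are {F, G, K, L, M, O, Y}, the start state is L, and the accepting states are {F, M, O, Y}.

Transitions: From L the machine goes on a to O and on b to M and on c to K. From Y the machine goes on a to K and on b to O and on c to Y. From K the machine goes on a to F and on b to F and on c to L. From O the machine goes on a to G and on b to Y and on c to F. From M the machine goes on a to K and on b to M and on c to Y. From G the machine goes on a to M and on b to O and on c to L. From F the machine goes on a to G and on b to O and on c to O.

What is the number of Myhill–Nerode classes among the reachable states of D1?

2

Every state is reachable, so we keep all 7.
Initial partition by acceptance: {F,M,O,Y} | {G,K,L}.
No further refinement is possible. Final partition (2 blocks): {F,M,O,Y} | {G,K,L}.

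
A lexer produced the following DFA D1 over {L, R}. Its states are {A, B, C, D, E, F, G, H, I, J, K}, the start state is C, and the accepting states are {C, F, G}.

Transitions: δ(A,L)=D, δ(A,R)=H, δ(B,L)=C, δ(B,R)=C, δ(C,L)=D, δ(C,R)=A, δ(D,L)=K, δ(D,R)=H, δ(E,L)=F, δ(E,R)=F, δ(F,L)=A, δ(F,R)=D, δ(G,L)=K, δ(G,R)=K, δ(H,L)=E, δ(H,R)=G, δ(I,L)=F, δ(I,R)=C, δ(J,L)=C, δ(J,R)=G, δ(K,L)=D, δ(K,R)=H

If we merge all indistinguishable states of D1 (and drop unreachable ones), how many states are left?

4

Reachable states from the start: {A,C,D,E,F,G,H,K}. Unreachable: {B,I,J} — drop them.
Initial partition by acceptance: {C,F,G} | {A,D,E,H,K}.
Split {A,D,E,H,K} by δ(·,L) → {A,D,H,K} and {E}.
Split {A,D,H,K} by δ(·,L) → {A,D,K} and {H}.
No further refinement is possible. Final partition (4 blocks): {C,F,G} | {A,D,K} | {E} | {H}.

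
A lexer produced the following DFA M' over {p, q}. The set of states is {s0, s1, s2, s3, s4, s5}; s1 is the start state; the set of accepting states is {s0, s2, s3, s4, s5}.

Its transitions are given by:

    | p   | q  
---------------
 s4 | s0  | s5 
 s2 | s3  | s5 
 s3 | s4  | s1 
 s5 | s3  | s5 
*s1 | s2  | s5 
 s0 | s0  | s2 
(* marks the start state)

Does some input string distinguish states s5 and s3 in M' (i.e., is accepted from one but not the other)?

Yes

Every state is reachable, so we keep all 6.
Initial partition by acceptance: {s0,s2,s3,s4,s5} | {s1}.
Refine {s0,s2,s3,s4,s5} on symbol q: members go to different blocks, giving {s0,s2,s4,s5} and {s3}.
Split {s0,s2,s4,s5} by δ(·,p) → {s0,s4} and {s2,s5}.
No further refinement is possible. Final partition (4 blocks): {s0,s4} | {s1} | {s3} | {s2,s5}.
s5 and s3 end up in different blocks, so they are distinguishable. For instance, the string 'q' is accepted from only s5.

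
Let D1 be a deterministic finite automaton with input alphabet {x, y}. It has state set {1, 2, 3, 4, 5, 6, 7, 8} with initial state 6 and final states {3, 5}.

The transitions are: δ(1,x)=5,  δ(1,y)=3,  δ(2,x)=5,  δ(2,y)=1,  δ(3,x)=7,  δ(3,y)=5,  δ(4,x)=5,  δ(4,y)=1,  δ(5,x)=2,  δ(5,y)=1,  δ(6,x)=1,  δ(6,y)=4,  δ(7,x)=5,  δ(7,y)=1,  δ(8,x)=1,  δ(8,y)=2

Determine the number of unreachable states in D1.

1

Starting at 6 and following transitions, the reachable set is {1, 2, 3, 4, 5, 6, 7}. That leaves 8 unreachable — 1 in total.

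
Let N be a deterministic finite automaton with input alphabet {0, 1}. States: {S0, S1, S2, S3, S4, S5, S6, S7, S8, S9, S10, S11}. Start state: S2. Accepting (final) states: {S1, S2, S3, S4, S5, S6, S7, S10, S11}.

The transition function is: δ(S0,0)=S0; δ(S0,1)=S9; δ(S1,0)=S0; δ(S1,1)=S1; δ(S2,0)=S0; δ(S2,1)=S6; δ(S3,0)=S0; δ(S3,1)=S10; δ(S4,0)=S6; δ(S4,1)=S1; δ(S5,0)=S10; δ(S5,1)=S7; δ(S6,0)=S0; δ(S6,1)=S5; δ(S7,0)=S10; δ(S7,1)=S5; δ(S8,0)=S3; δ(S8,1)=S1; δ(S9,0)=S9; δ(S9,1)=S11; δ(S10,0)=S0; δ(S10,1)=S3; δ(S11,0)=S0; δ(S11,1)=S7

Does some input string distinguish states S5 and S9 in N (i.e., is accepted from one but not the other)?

Yes

Reachable states from the start: {S0,S2,S3,S5,S6,S7,S9,S10,S11}. Unreachable: {S1,S4,S8} — drop them.
Initial partition by acceptance: {S2,S3,S5,S6,S7,S10,S11} | {S0,S9}.
Refine {S2,S3,S5,S6,S7,S10,S11} on symbol 0: members go to different blocks, giving {S2,S3,S6,S10,S11} and {S5,S7}.
On input 1, block {S2,S3,S6,S10,S11} splits into {S2,S3,S10} and {S6,S11}.
On input 1, block {S2,S3,S10} splits into {S3,S10} and {S2}.
On input 1, block {S0,S9} splits into {S0} and {S9}.
No further refinement is possible. Final partition (6 blocks): {S3,S10} | {S0} | {S5,S7} | {S6,S11} | {S2} | {S9}.
S5 and S9 end up in different blocks, so they are distinguishable. For instance, the string 'ε' is accepted from only S5.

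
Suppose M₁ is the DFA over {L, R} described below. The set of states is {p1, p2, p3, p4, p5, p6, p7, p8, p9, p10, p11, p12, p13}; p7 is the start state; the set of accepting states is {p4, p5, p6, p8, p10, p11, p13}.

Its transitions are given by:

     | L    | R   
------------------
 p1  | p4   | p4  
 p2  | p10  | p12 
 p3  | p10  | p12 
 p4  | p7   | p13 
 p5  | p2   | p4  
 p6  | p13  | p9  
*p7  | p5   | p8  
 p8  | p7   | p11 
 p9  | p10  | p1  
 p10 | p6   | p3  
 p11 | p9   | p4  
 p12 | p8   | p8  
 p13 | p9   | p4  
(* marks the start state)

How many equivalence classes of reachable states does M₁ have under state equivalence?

7

All states are reachable from the start state.
Initial partition by acceptance: {p4,p5,p6,p8,p10,p11,p13} | {p1,p2,p3,p7,p9,p12}.
Refine {p4,p5,p6,p8,p10,p11,p13} on symbol L: members go to different blocks, giving {p4,p5,p8,p11,p13} and {p6,p10}.
On input L, block {p1,p2,p3,p7,p9,p12} splits into {p1,p7,p12} and {p2,p3,p9}.
Split {p4,p5,p8,p11,p13} by δ(·,L) → {p5,p11,p13} and {p4,p8}.
On input L, block {p1,p7,p12} splits into {p1,p12} and {p7}.
On input L, block {p6,p10} splits into {p6} and {p10}.
The partition is now stable with 7 blocks: {p5,p11,p13} | {p1,p12} | {p6} | {p2,p3,p9} | {p4,p8} | {p7} | {p10}.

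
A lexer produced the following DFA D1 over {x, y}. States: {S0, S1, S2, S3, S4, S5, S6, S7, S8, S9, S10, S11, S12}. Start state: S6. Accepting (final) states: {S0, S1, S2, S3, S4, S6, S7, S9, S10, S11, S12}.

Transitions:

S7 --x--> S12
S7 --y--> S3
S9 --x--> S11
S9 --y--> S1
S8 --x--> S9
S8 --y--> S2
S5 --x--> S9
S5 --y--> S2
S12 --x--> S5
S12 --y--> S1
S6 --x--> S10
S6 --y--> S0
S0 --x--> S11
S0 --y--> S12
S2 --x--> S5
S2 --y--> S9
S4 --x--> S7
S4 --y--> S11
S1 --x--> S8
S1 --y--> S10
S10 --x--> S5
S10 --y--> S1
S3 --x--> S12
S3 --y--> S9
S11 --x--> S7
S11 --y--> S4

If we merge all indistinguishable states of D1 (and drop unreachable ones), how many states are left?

Initial partition by acceptance: {S0,S1,S2,S3,S4,S6,S7,S9,S10,S11,S12} | {S5,S8}.
Refine {S0,S1,S2,S3,S4,S6,S7,S9,S10,S11,S12} on symbol x: members go to different blocks, giving {S0,S3,S4,S6,S7,S9,S11} and {S1,S2,S10,S12}.
Refine {S0,S3,S4,S6,S7,S9,S11} on symbol x: members go to different blocks, giving {S0,S4,S9,S11} and {S3,S6,S7}.
On input x, block {S0,S4,S9,S11} splits into {S0,S9} and {S4,S11}.
Refine {S1,S2,S10,S12} on symbol y: members go to different blocks, giving {S1,S10,S12} and {S2}.
On input y, block {S3,S6,S7} splits into {S3,S6} and {S7}.
Stable partition: {S0,S9} | {S5,S8} | {S1,S10,S12} | {S3,S6} | {S4,S11} | {S2} | {S7} — 7 equivalence classes.

7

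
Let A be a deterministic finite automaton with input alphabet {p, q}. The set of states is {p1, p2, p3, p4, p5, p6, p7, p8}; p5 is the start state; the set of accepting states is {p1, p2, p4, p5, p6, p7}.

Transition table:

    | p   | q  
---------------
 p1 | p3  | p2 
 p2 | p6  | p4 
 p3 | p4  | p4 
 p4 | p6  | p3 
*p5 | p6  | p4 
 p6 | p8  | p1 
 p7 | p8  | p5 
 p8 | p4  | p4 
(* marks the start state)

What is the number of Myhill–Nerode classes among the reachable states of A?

5

First remove the unreachable states {p7}; 7 states remain.
Initial partition by acceptance: {p1,p2,p4,p5,p6} | {p3,p8}.
Split {p1,p2,p4,p5,p6} by δ(·,p) → {p2,p4,p5} and {p1,p6}.
Refine {p2,p4,p5} on symbol q: members go to different blocks, giving {p2,p5} and {p4}.
On input q, block {p1,p6} splits into {p1} and {p6}.
Stable partition: {p2,p5} | {p3,p8} | {p1} | {p4} | {p6} — 5 equivalence classes.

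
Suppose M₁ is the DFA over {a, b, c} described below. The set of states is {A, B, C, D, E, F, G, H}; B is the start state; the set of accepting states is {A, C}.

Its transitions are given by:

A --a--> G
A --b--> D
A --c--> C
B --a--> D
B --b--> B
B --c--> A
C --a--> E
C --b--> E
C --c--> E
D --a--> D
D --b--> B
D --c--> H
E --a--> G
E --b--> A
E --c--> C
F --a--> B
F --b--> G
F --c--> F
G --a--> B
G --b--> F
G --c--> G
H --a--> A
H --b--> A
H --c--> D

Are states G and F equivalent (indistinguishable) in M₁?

Yes

All states are reachable from the start state.
P0 = {A,C} | {B,D,E,F,G,H}.
On input c, block {A,C} splits into {A} and {C}.
Refine {B,D,E,F,G,H} on symbol a: members go to different blocks, giving {B,D,E,F,G} and {H}.
Split {B,D,E,F,G} by δ(·,b) → {B,D,F,G} and {E}.
Split {B,D,F,G} by δ(·,c) → {F,G} and {B} and {D}.
The partition is now stable with 7 blocks: {A} | {F,G} | {C} | {H} | {E} | {B} | {D}.
G and F lie in the same block of the stable partition, so they are equivalent — no string distinguishes them.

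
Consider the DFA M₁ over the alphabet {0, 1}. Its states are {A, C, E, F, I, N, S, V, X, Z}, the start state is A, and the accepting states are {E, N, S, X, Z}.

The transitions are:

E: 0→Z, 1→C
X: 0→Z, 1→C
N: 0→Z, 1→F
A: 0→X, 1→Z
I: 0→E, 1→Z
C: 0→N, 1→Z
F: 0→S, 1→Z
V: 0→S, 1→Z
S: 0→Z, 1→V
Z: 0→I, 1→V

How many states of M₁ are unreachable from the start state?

A breadth-first search from the start state visits every state.

0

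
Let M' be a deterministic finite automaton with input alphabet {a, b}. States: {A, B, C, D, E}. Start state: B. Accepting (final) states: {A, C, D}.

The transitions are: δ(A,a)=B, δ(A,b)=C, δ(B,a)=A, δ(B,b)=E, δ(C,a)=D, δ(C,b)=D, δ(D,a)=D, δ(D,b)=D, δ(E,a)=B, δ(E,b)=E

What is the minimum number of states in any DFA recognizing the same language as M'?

P0 = {A,C,D} | {B,E}.
On input a, block {A,C,D} splits into {C,D} and {A}.
Refine {B,E} on symbol a: members go to different blocks, giving {B} and {E}.
No further refinement is possible. Final partition (4 blocks): {C,D} | {B} | {A} | {E}.

4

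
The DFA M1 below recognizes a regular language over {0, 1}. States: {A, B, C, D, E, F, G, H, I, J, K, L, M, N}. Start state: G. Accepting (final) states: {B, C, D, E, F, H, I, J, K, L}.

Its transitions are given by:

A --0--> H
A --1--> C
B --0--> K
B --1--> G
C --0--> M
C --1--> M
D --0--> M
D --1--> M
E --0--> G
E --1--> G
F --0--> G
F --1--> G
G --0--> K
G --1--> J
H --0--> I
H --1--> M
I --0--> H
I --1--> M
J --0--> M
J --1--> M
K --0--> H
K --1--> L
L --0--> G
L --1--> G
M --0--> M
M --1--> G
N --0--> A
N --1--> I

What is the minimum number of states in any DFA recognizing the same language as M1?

States {A,B,C,D,E,F,N} cannot be reached from the start state, so discard them.
Initial partition by acceptance: {H,I,J,K,L} | {G,M}.
On input 0, block {H,I,J,K,L} splits into {H,I,K} and {J,L}.
Split {H,I,K} by δ(·,1) → {H,I} and {K}.
On input 0, block {G,M} splits into {G} and {M}.
Refine {J,L} on symbol 0: members go to different blocks, giving {J} and {L}.
The partition is now stable with 6 blocks: {H,I} | {G} | {J} | {K} | {M} | {L}.

6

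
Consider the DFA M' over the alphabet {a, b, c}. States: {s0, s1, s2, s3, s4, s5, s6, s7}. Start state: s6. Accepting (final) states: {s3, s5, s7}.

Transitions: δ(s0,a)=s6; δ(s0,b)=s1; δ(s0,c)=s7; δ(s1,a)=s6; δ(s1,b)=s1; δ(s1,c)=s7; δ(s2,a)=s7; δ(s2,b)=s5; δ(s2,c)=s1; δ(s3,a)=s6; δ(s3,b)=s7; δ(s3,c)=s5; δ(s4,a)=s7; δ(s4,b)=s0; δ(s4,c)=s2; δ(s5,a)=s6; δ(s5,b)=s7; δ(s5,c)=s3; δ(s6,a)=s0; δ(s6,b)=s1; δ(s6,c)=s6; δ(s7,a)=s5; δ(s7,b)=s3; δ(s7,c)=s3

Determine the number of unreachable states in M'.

Starting at s6 and following transitions, the reachable set is {s0, s1, s3, s5, s6, s7}. That leaves s2, s4 unreachable — 2 in total.

2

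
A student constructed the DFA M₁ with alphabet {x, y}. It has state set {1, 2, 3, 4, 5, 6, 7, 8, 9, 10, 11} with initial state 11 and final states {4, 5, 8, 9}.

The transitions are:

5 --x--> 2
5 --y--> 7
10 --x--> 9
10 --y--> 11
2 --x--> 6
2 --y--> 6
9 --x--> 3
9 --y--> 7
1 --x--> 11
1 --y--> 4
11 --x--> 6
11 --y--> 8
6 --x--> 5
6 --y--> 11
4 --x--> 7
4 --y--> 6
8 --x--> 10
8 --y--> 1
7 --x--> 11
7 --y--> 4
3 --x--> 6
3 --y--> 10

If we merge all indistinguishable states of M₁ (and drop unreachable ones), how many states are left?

7

Every state is reachable, so we keep all 11.
Start with accepting vs non-accepting: {4,5,8,9} | {1,2,3,6,7,10,11}.
Split {1,2,3,6,7,10,11} by δ(·,x) → {1,2,3,7,11} and {6,10}.
Split {4,5,8,9} by δ(·,x) → {4,5,9} and {8}.
Split {4,5,9} by δ(·,y) → {5,9} and {4}.
Split {1,2,3,7,11} by δ(·,x) → {2,3,11} and {1,7}.
Refine {2,3,11} on symbol y: members go to different blocks, giving {2,3} and {11}.
Stable partition: {5,9} | {2,3} | {6,10} | {8} | {4} | {1,7} | {11} — 7 equivalence classes.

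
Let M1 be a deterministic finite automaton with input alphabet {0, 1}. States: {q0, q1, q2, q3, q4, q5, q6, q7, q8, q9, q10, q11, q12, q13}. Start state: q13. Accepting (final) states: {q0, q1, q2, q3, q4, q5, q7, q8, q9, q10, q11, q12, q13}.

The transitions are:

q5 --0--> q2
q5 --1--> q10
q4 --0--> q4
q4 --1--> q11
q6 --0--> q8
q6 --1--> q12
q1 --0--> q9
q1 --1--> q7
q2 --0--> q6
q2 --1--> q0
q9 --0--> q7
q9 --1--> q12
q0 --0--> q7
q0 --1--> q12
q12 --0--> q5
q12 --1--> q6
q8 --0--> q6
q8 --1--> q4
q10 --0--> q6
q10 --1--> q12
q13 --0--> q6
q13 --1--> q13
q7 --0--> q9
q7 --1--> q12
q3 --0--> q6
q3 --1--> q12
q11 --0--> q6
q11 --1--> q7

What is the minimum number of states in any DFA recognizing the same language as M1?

Reachable states from the start: {q0,q2,q4,q5,q6,q7,q8,q9,q10,q11,q12,q13}. Unreachable: {q1,q3} — drop them.
P0 = {q0,q2,q4,q5,q7,q8,q9,q10,q11,q12,q13} | {q6}.
On input 0, block {q0,q2,q4,q5,q7,q8,q9,q10,q11,q12,q13} splits into {q0,q4,q5,q7,q9,q12} and {q2,q8,q10,q11,q13}.
On input 0, block {q0,q4,q5,q7,q9,q12} splits into {q0,q4,q7,q9,q12} and {q5}.
Refine {q0,q4,q7,q9,q12} on symbol 0: members go to different blocks, giving {q0,q4,q7,q9} and {q12}.
On input 1, block {q0,q4,q7,q9} splits into {q0,q7,q9} and {q4}.
Split {q2,q8,q10,q11,q13} by δ(·,1) → {q2,q11} and {q8} and {q10} and {q13}.
Stable partition: {q0,q7,q9} | {q6} | {q2,q11} | {q5} | {q12} | {q4} | {q8} | {q10} | {q13} — 9 equivalence classes.

9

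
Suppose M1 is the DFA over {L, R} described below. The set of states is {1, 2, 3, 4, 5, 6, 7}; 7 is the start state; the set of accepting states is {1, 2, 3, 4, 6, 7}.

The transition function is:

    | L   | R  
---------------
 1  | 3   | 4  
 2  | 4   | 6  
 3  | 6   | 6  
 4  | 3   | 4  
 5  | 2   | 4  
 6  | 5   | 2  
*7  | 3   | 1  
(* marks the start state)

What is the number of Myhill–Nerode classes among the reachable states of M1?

All states are reachable from the start state.
P0 = {1,2,3,4,6,7} | {5}.
Split {1,2,3,4,6,7} by δ(·,L) → {1,2,3,4,7} and {6}.
Split {1,2,3,4,7} by δ(·,L) → {1,2,4,7} and {3}.
Refine {1,2,4,7} on symbol L: members go to different blocks, giving {1,4,7} and {2}.
Stable partition: {1,4,7} | {5} | {6} | {3} | {2} — 5 equivalence classes.

5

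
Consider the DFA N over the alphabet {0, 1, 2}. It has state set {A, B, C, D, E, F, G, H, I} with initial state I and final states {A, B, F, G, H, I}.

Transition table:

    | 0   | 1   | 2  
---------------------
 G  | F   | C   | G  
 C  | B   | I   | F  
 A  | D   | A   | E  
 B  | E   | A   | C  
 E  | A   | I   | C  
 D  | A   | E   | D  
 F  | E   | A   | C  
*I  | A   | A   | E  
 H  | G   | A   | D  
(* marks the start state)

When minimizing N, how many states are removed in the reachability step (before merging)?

No path from I leads to G, H; the other 7 states are all reachable.

2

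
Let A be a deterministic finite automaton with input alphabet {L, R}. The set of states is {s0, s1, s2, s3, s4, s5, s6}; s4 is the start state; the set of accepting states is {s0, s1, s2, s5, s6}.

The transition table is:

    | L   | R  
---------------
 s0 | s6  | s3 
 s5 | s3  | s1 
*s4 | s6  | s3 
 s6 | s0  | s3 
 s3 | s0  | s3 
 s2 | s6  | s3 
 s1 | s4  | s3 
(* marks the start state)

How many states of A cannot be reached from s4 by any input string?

BFS from s4 reaches {s0, s3, s4, s6}; the 3 state(s) s1, s2, s5 are never visited.

3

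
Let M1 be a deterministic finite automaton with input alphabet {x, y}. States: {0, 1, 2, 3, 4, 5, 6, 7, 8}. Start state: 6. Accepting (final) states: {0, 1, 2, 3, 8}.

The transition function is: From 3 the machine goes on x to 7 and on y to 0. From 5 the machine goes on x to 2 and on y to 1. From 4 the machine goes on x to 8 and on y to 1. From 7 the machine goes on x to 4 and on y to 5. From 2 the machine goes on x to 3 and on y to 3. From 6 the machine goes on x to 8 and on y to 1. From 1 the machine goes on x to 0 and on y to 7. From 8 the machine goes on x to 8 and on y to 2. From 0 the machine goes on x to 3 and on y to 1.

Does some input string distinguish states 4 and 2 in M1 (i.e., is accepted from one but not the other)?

Initial partition by acceptance: {0,1,2,3,8} | {4,5,6,7}.
On input x, block {0,1,2,3,8} splits into {0,1,2,8} and {3}.
On input x, block {0,1,2,8} splits into {0,2} and {1,8}.
On input y, block {0,2} splits into {0} and {2}.
Split {4,5,6,7} by δ(·,x) → {4,6} and {5} and {7}.
Split {1,8} by δ(·,x) → {1} and {8}.
Stable partition: {0} | {4,6} | {3} | {1} | {2} | {5} | {7} | {8} — 8 equivalence classes.
4 and 2 end up in different blocks, so they are distinguishable. For instance, the string 'ε' is accepted from only 2.

Yes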